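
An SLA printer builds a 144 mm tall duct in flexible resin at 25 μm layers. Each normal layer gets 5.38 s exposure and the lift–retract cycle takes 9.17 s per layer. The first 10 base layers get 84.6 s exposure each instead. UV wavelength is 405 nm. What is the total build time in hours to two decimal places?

Layers = ⌈144/0.025⌉ = 5760.
Burn-in layers = 10 × (84.6 + 9.17) = 937.7 s.
Regular layers = 5750 × (5.38 + 9.17), so 83662.5 s.
Sum: 937.7 + 83662.5 = 84600.2 s → 23.50 hours.

23.50 hours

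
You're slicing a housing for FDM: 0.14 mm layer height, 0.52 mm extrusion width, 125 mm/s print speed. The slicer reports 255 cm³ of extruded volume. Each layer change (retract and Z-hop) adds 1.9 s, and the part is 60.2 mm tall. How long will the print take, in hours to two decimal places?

8.01 hours

Line area: 0.14 × 0.52 → 0.0728 mm².
Toolpath length = 255 cm³ / 0.0728 mm² = 255000 / 0.0728 = 3502747.3 mm.
Time extruding = 3502747.3 / 125 = 28022 s.
Layer count = ceil(60.2 / 0.14) = 430.
Z-hop total: 430 × 1.9 → 817 s.
Altogether 28022 + 817 = 28839 s, i.e. 8.01 hours.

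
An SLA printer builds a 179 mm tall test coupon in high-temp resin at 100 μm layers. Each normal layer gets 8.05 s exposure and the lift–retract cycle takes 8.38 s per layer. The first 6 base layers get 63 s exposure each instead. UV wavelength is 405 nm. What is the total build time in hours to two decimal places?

8.26 hours

Number of layers: 179 / 0.1 → 1790 (rounded up).
Base layers: 6 × (63 + 8.38) → 428.28 s.
Normal layers: 1784 × (8.05 + 8.38) → 29311.12 s.
Sum: 428.28 + 29311.12 = 29739.4 s → 8.26 hours.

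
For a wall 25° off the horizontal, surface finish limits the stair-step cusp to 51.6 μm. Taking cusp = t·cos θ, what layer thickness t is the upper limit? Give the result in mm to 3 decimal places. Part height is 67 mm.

t = h_c / cos θ = 0.0516 / 0.9063 = 0.057 mm.

0.057 mm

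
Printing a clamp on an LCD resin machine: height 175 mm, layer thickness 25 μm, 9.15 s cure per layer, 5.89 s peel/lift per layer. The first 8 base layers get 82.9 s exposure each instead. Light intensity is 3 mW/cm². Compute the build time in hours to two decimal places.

Layer count = ceil(175 / 0.025) = 7000.
Bottom layers: 8 × (82.9 + 5.89) → 710.32 s.
Remaining layers = 6992 × (9.15 + 5.89), so 105159.68 s.
Sum: 710.32 + 105159.68 = 105870 s → 29.41 hours.

29.41 hours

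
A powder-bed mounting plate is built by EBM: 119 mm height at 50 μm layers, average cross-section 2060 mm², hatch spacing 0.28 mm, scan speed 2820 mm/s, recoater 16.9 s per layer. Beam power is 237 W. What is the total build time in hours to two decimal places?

12.90 hours

Layer count = ceil(119 / 0.05) = 2380.
Scan path per layer: 2060 / 0.28 → 7357.1 mm.
Scan time per layer = 7357.1 / 2820, so 2.6089 s.
Time per layer = 2.6089 + 16.9 = 19.5089 s.
Build time = 2380 × 19.5089 = 46431.182 s = 12.90 hours.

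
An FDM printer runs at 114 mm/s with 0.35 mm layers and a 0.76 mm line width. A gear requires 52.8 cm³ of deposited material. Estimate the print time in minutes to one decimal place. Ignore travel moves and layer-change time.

29.0 minutes

Bead cross-section = 0.35 × 0.76, so 0.266 mm².
Path length: 52800 mm³ / 0.266 mm² → 198496.2 mm.
Time extruding = 198496.2 / 114, so 1741.2 s.
Converting: 1741.2 s = 29.0 minutes.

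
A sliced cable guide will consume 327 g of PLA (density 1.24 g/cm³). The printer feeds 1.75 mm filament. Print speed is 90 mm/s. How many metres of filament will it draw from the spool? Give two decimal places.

109.64 m

Volume = 327 g / 1.24 g·cm⁻³ = 263.7097 cm³ = 263709.7 mm³.
A = π r² = π × 0.875² = 2.4053 mm².
Length = 263709.7 / 2.4053 = 109636.93 mm = 109.64 m.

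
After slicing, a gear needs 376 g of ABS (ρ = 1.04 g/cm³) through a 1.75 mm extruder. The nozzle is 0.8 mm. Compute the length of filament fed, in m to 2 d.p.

150.31 m

Extruded volume: 376/1.04 = 361.5385 cm³ (361538.5 mm³).
Cross-section of 1.75 mm filament: π·(1.75/2)² = 2.4053 mm².
L = V/A = 361538.5/2.4053 = 150309.11 mm → 150.31 m.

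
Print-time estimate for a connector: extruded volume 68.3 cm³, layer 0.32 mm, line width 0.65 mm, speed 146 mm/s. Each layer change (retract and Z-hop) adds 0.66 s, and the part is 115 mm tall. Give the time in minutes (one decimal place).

Bead cross-section: 0.32 × 0.65 → 0.208 mm².
Total extruded path = 68300/0.208 = 328365.4 mm.
Print-move time = 328365.4 / 146 = 2249.1 s.
Layers = ⌈115/0.32⌉ = 360.
Layer-change overhead: 360 × 0.66 → 237.6 s.
Total = 2249.1 + 237.6 = 2486.7 s = 41.4 minutes.

41.4 minutes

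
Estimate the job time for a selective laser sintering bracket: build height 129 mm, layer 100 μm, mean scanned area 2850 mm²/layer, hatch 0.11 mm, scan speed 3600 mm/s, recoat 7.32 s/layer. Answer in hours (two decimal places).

5.20 hours

Number of layers: 129 / 0.1 → 1290 (rounded up).
Per-layer scan distance = 2850 / 0.11, so 25909.1 mm.
Scan time per layer = 25909.1 / 3600, so 7.197 s.
Per-layer time = 7.197 + 7.32, so 14.517 s.
1290 layers × 14.517 s/layer = 18726.93 s, i.e. 5.20 hours.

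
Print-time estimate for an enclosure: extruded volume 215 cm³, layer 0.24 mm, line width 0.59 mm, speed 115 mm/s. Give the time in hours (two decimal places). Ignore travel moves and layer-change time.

Extrusion cross-section = 0.24 × 0.59, so 0.1416 mm².
Total extruded path = 215000/0.1416 = 1518361.6 mm.
Extrusion time: 1518361.6 / 115 → 13203.1 s.
Converting: 13203.1 s = 3.67 hours.

3.67 hours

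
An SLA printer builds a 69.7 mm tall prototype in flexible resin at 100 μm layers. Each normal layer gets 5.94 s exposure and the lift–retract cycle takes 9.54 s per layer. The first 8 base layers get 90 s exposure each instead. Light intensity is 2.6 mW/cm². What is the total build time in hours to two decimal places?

Layer count = ceil(69.7 / 0.1) = 697.
Burn-in layers: 8 × (90 + 9.54) → 796.32 s.
Normal layers = 689 × (5.94 + 9.54), so 10665.72 s.
Sum: 796.32 + 10665.72 = 11462.04 s → 3.18 hours.

3.18 hours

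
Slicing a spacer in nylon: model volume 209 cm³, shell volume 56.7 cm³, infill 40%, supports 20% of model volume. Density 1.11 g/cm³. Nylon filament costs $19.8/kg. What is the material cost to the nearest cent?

$3.50

Interior volume = 209 − 56.7 = 152.3 cm³.
Deposited infill: 0.40 × 152.3 → 60.92 cm³.
Support: 0.20 × 209 → 41.8 cm³.
Deposited volume = 56.7 + 60.92 + 41.8 = 159.42 cm³.
Mass: 159.42 × 1.11 → 176.9562 g.
At $19.8/kg: 176.9562/1000 × 19.8 = $3.50.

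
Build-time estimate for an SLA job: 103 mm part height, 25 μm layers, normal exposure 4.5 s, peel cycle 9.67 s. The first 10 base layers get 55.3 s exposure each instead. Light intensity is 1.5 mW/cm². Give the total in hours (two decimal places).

16.36 hours

Layers = ⌈103/0.025⌉ = 4120.
Bottom layers: 10 × (55.3 + 9.67) → 649.7 s.
Regular layers = 4110 × (4.5 + 9.67) = 58238.7 s.
Total = 649.7 + 58238.7 = 58888.4 s = 16.36 hours.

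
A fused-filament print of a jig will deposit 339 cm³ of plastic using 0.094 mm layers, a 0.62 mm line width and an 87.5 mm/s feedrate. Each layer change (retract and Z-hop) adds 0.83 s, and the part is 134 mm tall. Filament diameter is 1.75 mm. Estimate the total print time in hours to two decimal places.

18.79 hours

Bead cross-section = 0.094 × 0.62 = 0.05828 mm².
Toolpath length = 339 cm³ / 0.05828 mm² = 339000 / 0.05828 = 5816746.7 mm.
Extrusion time: 5816746.7 / 87.5 → 66477.1 s.
Number of layers: 134 / 0.094 → 1426 (rounded up).
Non-print overhead = 1426 × 0.83, so 1183.58 s.
Total = 66477.1 + 1183.58 = 67660.68 s = 18.79 hours.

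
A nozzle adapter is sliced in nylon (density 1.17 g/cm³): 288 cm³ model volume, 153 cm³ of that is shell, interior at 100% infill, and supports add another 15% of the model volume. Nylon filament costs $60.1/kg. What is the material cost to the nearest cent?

Infill region = 288 − 153 = 135 cm³.
Infill deposited: 1.00 × 135 → 135 cm³.
Support = 0.15 × 288, so 43.2 cm³.
Deposited volume = 153 + 135 + 43.2, so 331.2 cm³.
Mass = 331.2 × 1.17, so 387.504 g.
Cost = 387.504 g / 1000 × $60.1/kg = $23.29.

$23.29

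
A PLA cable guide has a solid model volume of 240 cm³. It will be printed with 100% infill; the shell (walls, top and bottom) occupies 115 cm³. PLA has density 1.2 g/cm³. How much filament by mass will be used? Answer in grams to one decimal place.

288.0 g

Interior volume = 240 − 115, so 125 cm³.
Infill volume = 1.00 × 125 = 125 cm³.
Total extruded = 115 + 125 = 240 cm³.
Mass: 240 × 1.2 → 288 g.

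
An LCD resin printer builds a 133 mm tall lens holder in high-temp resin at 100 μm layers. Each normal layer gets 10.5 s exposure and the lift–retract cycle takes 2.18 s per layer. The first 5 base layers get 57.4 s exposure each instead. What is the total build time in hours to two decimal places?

4.75 hours

Number of layers: 133 / 0.1 → 1330 (rounded up).
Burn-in layers: 5 × (57.4 + 2.18) → 297.9 s.
Remaining layers = 1325 × (10.5 + 2.18) = 16801 s.
Total = 297.9 + 16801 = 17098.9 s = 4.75 hours.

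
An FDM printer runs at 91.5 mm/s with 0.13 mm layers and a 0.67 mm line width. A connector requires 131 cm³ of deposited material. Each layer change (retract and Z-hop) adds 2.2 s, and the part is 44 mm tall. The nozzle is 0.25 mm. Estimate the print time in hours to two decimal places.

Bead cross-section: 0.13 × 0.67 → 0.0871 mm².
Total extruded path = 131000/0.0871 = 1504018.4 mm.
Extrusion time = 1504018.4 / 91.5, so 16437.4 s.
Layer count = ceil(44 / 0.13) = 339.
Z-hop total: 339 × 2.2 → 745.8 s.
Total = 16437.4 + 745.8 = 17183.2 s = 4.77 hours.

4.77 hours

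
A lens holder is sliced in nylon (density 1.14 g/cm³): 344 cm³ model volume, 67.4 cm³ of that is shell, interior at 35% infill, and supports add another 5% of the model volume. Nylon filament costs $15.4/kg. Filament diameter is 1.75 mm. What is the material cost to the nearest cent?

Volume inside the shell = 344 − 67.4 = 276.6 cm³.
Deposited infill = 0.35 × 276.6 = 96.81 cm³.
Support: 0.05 × 344 → 17.2 cm³.
Deposited volume = 67.4 + 96.81 + 17.2, so 181.41 cm³.
Mass: 181.41 × 1.14 → 206.8074 g.
At $15.4/kg: 206.8074/1000 × 15.4 = $3.18.

$3.18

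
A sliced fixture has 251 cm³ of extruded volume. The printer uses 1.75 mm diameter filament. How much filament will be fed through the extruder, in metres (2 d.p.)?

Filament cross-section = π × (1.75/2)² = 2.4053 mm².
L = 251000 mm³ / 2.4053 mm² = 104352.89 mm, i.e. 104.35 m.

104.35 m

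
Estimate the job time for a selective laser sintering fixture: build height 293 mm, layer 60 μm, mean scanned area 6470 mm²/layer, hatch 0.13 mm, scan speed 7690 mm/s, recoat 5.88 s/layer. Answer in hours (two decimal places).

Layer count = ceil(293 / 0.06) = 4884.
Scan path per layer: 6470 / 0.13 → 49769.2 mm.
Laser time per layer: 49769.2 / 7690 → 6.4719 s.
Per-layer time = 6.4719 + 5.88 = 12.3519 s.
Total: 4884 × 12.3519 s = 60326.6796 s → 16.76 hours.

16.76 hours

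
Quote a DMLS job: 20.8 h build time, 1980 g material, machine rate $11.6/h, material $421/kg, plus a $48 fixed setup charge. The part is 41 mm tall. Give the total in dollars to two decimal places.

Machine-time cost: 11.6 × 20.8 → $241.28.
Feedstock cost: 421 × 1980/1000 → $833.58.
Total = 241.28 + 833.58 + 48 = $1122.86.

$1122.86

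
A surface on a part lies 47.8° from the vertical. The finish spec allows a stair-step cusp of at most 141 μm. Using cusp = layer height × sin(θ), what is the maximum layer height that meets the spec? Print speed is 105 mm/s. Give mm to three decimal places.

t = h_c / sin θ = 0.141 / 0.7408 = 0.190 mm.

0.190 mm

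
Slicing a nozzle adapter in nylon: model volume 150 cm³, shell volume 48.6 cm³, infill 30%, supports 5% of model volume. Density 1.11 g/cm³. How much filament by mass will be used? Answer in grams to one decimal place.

Volume inside the shell: 150 − 48.6 → 101.4 cm³.
Infill volume: 0.30 × 101.4 → 30.42 cm³.
Support: 0.05 × 150 → 7.5 cm³.
Total printed volume: 48.6 + 30.42 + 7.5 → 86.52 cm³.
Mass = 86.52 × 1.11, so 96.0372 g.

96.0 g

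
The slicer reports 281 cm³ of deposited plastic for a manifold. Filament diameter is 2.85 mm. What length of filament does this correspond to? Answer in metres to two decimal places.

44.05 m

A = π r² = π × 1.425² = 6.3794 mm².
Length = 281 cm³ / 6.3794 mm² = 281000 / 6.3794 = 44048.03 mm = 44.05 m.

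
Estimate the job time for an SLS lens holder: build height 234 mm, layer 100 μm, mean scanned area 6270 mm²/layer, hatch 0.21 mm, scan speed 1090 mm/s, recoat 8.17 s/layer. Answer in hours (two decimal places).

23.12 hours

Number of layers: 234 / 0.1 → 2340 (rounded up).
Per-layer scan distance: 6270 / 0.21 → 29857.1 mm.
Scan time per layer: 29857.1 / 1090 → 27.3918 s.
Per-layer time = 27.3918 + 8.17 = 35.5618 s.
Total: 2340 × 35.5618 s = 83214.612 s → 23.12 hours.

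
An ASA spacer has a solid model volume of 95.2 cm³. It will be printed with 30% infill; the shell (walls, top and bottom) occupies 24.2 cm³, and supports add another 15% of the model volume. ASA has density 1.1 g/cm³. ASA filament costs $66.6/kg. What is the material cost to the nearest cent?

$4.38

Volume inside the shell = 95.2 − 24.2, so 71 cm³.
Infill volume = 0.30 × 71, so 21.3 cm³.
Support: 0.15 × 95.2 → 14.28 cm³.
Total extruded: 24.2 + 21.3 + 14.28 → 59.78 cm³.
Mass = 59.78 × 1.1 = 65.758 g.
At $66.6/kg: 65.758/1000 × 66.6 = $4.38.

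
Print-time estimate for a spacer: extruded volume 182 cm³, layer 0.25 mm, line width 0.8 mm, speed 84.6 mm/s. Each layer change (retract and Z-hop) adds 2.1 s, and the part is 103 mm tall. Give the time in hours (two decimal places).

Line area = 0.25 × 0.8 = 0.2 mm².
Total extruded path = 182000/0.2 = 910000 mm.
Print-move time = 910000 / 84.6, so 10756.5 s.
Layer count = ceil(103 / 0.25) = 412.
Z-hop total = 412 × 2.1, so 865.2 s.
Altogether 10756.5 + 865.2 = 11621.7 s, i.e. 3.23 hours.

3.23 hours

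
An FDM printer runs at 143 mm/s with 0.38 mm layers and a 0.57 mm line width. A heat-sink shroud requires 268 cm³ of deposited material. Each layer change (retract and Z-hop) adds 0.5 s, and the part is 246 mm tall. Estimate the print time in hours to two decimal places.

Extrusion cross-section: 0.38 × 0.57 → 0.2166 mm².
Path length: 268000 mm³ / 0.2166 mm² → 1237303.8 mm.
Print-move time: 1237303.8 / 143 → 8652.5 s.
Layer count = ceil(246 / 0.38) = 648.
Non-print overhead: 648 × 0.5 → 324 s.
Altogether 8652.5 + 324 = 8976.5 s, i.e. 2.49 hours.

2.49 hours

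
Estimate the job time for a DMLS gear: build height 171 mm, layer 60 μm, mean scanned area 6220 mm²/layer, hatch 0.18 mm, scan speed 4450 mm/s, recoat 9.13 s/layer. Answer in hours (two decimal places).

Number of layers: 171 / 0.06 → 2850 (rounded up).
Hatch length per layer: 6220 / 0.18 → 34555.6 mm.
Per-layer scan time = 34555.6 / 4450 = 7.7653 s.
Per-layer time = 7.7653 + 9.13, so 16.8953 s.
2850 layers × 16.8953 s/layer = 48151.605 s, i.e. 13.38 hours.

13.38 hours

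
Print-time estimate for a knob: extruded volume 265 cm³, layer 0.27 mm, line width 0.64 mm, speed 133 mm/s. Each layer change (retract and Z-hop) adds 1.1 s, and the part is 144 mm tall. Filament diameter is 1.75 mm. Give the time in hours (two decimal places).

Line area: 0.27 × 0.64 → 0.1728 mm².
Total extruded path = 265000/0.1728 = 1533564.8 mm.
Extrusion time = 1533564.8 / 133 = 11530.6 s.
Number of layers: 144 / 0.27 → 534 (rounded up).
Z-hop total = 534 × 1.1, so 587.4 s.
Total = 11530.6 + 587.4 = 12118 s = 3.37 hours.

3.37 hours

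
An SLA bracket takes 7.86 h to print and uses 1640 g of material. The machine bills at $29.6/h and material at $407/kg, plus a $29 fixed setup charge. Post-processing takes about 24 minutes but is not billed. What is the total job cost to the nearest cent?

Machine-time cost = 29.6 × 7.86, so $232.656.
Material charge = 407 × 1640/1000, so $667.48.
Total = 232.656 + 667.48 + 29 = 929.136 ≈ $929.14.

$929.14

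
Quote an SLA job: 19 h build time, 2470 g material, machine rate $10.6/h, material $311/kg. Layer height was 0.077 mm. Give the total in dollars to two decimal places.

$969.57

Machine-time cost = 10.6 × 19, so $201.40.
Material charge = 311 × 2470/1000, so $768.17.
Total = 201.40 + 768.17 = $969.57.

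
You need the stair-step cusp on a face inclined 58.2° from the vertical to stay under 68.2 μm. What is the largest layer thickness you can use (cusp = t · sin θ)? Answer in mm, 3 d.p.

0.080 mm

t = h_c / sin θ = 0.0682 / 0.8499 = 0.080 mm.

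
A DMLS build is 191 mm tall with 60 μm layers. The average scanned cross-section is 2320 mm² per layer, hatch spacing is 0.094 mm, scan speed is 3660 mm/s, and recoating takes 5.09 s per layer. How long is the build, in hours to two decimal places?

10.47 hours

Number of layers: 191 / 0.06 → 3184 (rounded up).
Per-layer scan distance = 2320 / 0.094 = 24680.9 mm.
Laser time per layer: 24680.9 / 3660 → 6.7434 s.
Per-layer time: 6.7434 + 5.09 → 11.8334 s.
Total: 3184 × 11.8334 s = 37677.5456 s → 10.47 hours.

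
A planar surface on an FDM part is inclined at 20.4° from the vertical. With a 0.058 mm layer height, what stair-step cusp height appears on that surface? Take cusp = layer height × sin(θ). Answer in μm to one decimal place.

20.2 μm

sin(20.4°) = 0.3486, so cusp = 0.058 × 0.3486 = 0.020219 mm → 20.2 μm.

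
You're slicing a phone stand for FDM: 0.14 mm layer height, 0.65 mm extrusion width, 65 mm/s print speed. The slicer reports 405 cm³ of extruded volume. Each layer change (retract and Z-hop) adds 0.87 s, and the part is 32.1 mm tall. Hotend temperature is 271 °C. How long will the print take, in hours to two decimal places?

19.08 hours

Extrusion cross-section: 0.14 × 0.65 → 0.091 mm².
Total extruded path = 405000/0.091 = 4450549.5 mm.
Time extruding = 4450549.5 / 65 = 68470 s.
Layers = ⌈32.1/0.14⌉ = 230.
Non-print overhead = 230 × 0.87, so 200.1 s.
Altogether 68470 + 200.1 = 68670.1 s, i.e. 19.08 hours.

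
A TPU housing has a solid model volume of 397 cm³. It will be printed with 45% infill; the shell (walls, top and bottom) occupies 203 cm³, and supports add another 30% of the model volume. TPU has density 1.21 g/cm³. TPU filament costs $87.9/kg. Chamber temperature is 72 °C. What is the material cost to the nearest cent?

$43.54

Infill region = 397 − 203, so 194 cm³.
Infill deposited: 0.45 × 194 → 87.3 cm³.
Support = 0.30 × 397 = 119.1 cm³.
Total extruded: 203 + 87.3 + 119.1 → 409.4 cm³.
Mass: 409.4 × 1.21 → 495.374 g.
Cost = 495.374 g / 1000 × $87.9/kg = $43.54.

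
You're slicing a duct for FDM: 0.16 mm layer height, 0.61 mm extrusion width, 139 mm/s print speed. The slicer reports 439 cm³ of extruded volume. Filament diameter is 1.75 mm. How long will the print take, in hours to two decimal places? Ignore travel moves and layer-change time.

Extrusion cross-section = 0.16 × 0.61 = 0.0976 mm².
Toolpath length = 439 cm³ / 0.0976 mm² = 439000 / 0.0976 = 4497950.8 mm.
Print-move time: 4497950.8 / 139 → 32359.4 s.
That's 32359.4 s → 8.99 hours.

8.99 hours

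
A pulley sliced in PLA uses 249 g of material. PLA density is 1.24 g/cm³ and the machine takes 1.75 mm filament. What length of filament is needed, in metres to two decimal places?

Volume = 249 g / 1.24 g·cm⁻³ = 200.8065 cm³ = 200806.5 mm³.
Cross-section of 1.75 mm filament: π·(1.75/2)² = 2.4053 mm².
L = V/A = 200806.5/2.4053 = 83485.01 mm → 83.49 m.

83.49 m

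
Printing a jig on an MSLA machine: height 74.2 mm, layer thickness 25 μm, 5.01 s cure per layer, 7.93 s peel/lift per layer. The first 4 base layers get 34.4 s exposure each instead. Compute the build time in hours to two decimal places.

Layer count = ceil(74.2 / 0.025) = 2968.
Burn-in layers = 4 × (34.4 + 7.93) = 169.32 s.
Regular layers = 2964 × (5.01 + 7.93), so 38354.16 s.
Sum: 169.32 + 38354.16 = 38523.48 s → 10.70 hours.

10.70 hours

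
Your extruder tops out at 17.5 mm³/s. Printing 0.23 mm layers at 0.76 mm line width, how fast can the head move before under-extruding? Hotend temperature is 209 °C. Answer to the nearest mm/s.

100 mm/s

Bead cross-section = 0.23 × 0.76, so 0.1748 mm².
v_max = Q/A = 17.5/0.1748 = 100.11 mm/s → 100 mm/s.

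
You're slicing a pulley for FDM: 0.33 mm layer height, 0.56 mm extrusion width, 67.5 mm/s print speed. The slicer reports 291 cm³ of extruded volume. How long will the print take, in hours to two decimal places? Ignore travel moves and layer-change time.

6.48 hours

Line area = 0.33 × 0.56 = 0.1848 mm².
Total extruded path = 291000/0.1848 = 1574675.3 mm.
Time extruding: 1574675.3 / 67.5 → 23328.5 s.
Converting: 23328.5 s = 6.48 hours.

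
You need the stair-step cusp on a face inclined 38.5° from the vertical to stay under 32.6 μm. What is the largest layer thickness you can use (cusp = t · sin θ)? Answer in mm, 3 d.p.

0.052 mm

sin(38.5°) = 0.6225; t_max = 0.0326/0.6225 = 0.052 mm.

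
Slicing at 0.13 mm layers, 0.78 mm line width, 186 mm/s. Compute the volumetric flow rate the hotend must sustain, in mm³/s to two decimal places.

Bead cross-section: 0.13 × 0.78 → 0.1014 mm².
Volumetric flow = 186 × 0.1014 = 18.86 mm³/s.

18.86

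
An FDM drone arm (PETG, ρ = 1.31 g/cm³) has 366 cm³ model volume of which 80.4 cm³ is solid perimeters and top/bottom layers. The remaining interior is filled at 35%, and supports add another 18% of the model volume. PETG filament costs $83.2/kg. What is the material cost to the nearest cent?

Interior volume = 366 − 80.4, so 285.6 cm³.
Infill deposited = 0.35 × 285.6 = 99.96 cm³.
Support = 0.18 × 366 = 65.88 cm³.
Deposited volume = 80.4 + 99.96 + 65.88 = 246.24 cm³.
Mass = 246.24 × 1.31, so 322.5744 g.
At $83.2/kg: 322.5744/1000 × 83.2 = $26.84.

$26.84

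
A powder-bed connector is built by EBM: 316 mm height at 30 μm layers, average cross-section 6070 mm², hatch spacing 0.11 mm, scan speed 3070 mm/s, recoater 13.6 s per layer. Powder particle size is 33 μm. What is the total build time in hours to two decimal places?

92.39 hours

Layer count = ceil(316 / 0.03) = 10534.
Per-layer scan distance = 6070 / 0.11, so 55181.8 mm.
Per-layer scan time: 55181.8 / 3070 → 17.9745 s.
Time per layer: 17.9745 + 13.6 → 31.5745 s.
Total: 10534 × 31.5745 s = 332605.783 s → 92.39 hours.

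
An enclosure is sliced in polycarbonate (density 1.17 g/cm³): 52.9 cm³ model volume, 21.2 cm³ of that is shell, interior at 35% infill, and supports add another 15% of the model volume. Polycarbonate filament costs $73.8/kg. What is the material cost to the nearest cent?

$3.47

Interior volume: 52.9 − 21.2 → 31.7 cm³.
Infill volume = 0.35 × 31.7 = 11.095 cm³.
Support: 0.15 × 52.9 → 7.935 cm³.
Total printed volume = 21.2 + 11.095 + 7.935, so 40.23 cm³.
Mass = 40.23 × 1.17 = 47.0691 g.
At $73.8/kg: 47.0691/1000 × 73.8 = $3.47.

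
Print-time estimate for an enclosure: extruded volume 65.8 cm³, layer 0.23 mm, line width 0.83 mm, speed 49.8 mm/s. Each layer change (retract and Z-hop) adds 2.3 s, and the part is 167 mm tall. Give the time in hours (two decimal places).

2.39 hours

Bead cross-section: 0.23 × 0.83 → 0.1909 mm².
Path length: 65800 mm³ / 0.1909 mm² → 344683.1 mm.
Extrusion time = 344683.1 / 49.8, so 6921.3 s.
Layer count = ceil(167 / 0.23) = 727.
Layer-change overhead: 727 × 2.3 → 1672.1 s.
Altogether 6921.3 + 1672.1 = 8593.4 s, i.e. 2.39 hours.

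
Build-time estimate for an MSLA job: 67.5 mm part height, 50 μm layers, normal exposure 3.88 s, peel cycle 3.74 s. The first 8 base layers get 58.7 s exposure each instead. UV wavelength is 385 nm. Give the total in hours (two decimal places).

Layer count = ceil(67.5 / 0.05) = 1350.
Bottom layers: 8 × (58.7 + 3.74) → 499.52 s.
Normal layers = 1342 × (3.88 + 3.74), so 10226.04 s.
Total = 499.52 + 10226.04 = 10725.56 s = 2.98 hours.

2.98 hours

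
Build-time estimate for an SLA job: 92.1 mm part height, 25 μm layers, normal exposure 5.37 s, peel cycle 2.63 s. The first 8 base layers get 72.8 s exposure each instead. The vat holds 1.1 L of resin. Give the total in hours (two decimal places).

8.34 hours

Number of layers: 92.1 / 0.025 → 3684 (rounded up).
Burn-in layers: 8 × (72.8 + 2.63) → 603.44 s.
Regular layers = 3676 × (5.37 + 2.63), so 29408 s.
Sum: 603.44 + 29408 = 30011.44 s → 8.34 hours.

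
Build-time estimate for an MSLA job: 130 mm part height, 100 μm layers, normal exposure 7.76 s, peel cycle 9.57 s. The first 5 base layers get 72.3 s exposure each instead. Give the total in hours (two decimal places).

6.35 hours

Layer count = ceil(130 / 0.1) = 1300.
Bottom layers = 5 × (72.3 + 9.57) = 409.35 s.
Remaining layers = 1295 × (7.76 + 9.57) = 22442.35 s.
Total = 409.35 + 22442.35 = 22851.7 s = 6.35 hours.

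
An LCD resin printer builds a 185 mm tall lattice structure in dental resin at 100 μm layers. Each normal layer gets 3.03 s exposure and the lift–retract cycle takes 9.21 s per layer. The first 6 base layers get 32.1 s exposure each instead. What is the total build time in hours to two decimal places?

Layers = ⌈185/0.1⌉ = 1850.
Bottom layers: 6 × (32.1 + 9.21) → 247.86 s.
Normal layers: 1844 × (3.03 + 9.21) → 22570.56 s.
Total = 247.86 + 22570.56 = 22818.42 s = 6.34 hours.

6.34 hours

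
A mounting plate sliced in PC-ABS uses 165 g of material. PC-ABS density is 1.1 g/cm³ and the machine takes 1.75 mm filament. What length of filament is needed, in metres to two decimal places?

Extruded volume: 165/1.1 = 150 cm³ (150000 mm³).
Cross-section of 1.75 mm filament: π·(1.75/2)² = 2.4053 mm².
Length = 150000 / 2.4053 = 62362.28 mm = 62.36 m.

62.36 m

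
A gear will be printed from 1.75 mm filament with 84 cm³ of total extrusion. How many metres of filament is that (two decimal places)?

34.92 m

Filament cross-section = π × (1.75/2)² = 2.4053 mm².
L = 84000 mm³ / 2.4053 mm² = 34922.88 mm, i.e. 34.92 m.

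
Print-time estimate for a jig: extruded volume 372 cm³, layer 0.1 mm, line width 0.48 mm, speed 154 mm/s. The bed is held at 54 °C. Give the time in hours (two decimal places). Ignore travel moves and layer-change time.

13.98 hours

Line area = 0.1 × 0.48 = 0.048 mm².
Toolpath length = 372 cm³ / 0.048 mm² = 372000 / 0.048 = 7750000 mm.
Print-move time = 7750000 / 154 = 50324.7 s.
50324.7 s = 13.98 hours.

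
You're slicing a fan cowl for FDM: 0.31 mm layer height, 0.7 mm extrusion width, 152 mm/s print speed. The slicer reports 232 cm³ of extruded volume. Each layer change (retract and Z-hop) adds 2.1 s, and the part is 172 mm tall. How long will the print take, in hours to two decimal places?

2.28 hours

Bead cross-section = 0.31 × 0.7 = 0.217 mm².
Path length: 232000 mm³ / 0.217 mm² → 1069124.4 mm.
Print-move time = 1069124.4 / 152 = 7033.7 s.
Number of layers: 172 / 0.31 → 555 (rounded up).
Non-print overhead = 555 × 2.1 = 1165.5 s.
Total = 7033.7 + 1165.5 = 8199.2 s = 2.28 hours.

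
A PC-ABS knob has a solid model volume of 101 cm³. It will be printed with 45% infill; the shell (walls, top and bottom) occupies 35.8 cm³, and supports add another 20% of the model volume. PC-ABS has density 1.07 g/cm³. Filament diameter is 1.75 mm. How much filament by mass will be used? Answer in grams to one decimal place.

91.3 g

Interior volume = 101 − 35.8 = 65.2 cm³.
Infill deposited = 0.45 × 65.2, so 29.34 cm³.
Support: 0.20 × 101 → 20.2 cm³.
Total extruded: 35.8 + 29.34 + 20.2 → 85.34 cm³.
Mass = 85.34 × 1.07, so 91.3138 g.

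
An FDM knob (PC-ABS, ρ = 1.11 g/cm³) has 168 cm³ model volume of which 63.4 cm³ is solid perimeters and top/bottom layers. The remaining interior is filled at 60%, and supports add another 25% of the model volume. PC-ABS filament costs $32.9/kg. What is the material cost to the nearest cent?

$6.14

Interior volume = 168 − 63.4 = 104.6 cm³.
Deposited infill: 0.60 × 104.6 → 62.76 cm³.
Support: 0.25 × 168 → 42 cm³.
Total printed volume = 63.4 + 62.76 + 42, so 168.16 cm³.
Mass = 168.16 × 1.11, so 186.6576 g.
At $32.9/kg: 186.6576/1000 × 32.9 = $6.14.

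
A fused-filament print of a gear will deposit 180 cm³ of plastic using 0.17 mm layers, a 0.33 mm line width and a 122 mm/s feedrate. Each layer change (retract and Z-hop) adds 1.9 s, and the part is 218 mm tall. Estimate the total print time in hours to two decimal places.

7.98 hours

Bead cross-section: 0.17 × 0.33 → 0.0561 mm².
Path length: 180000 mm³ / 0.0561 mm² → 3208556.1 mm.
Print-move time = 3208556.1 / 122 = 26299.6 s.
Layers = ⌈218/0.17⌉ = 1283.
Z-hop total = 1283 × 1.9 = 2437.7 s.
Total = 26299.6 + 2437.7 = 28737.3 s = 7.98 hours.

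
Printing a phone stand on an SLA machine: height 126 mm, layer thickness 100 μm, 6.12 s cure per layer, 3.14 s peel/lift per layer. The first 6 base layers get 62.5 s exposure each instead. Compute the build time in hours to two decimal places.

Layers = ⌈126/0.1⌉ = 1260.
Burn-in layers: 6 × (62.5 + 3.14) → 393.84 s.
Regular layers = 1254 × (6.12 + 3.14), so 11612.04 s.
Sum: 393.84 + 11612.04 = 12005.88 s → 3.33 hours.

3.33 hours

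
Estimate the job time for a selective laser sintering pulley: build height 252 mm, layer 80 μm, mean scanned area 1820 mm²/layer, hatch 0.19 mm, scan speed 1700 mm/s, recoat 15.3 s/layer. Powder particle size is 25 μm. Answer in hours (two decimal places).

Number of layers: 252 / 0.08 → 3150 (rounded up).
Hatch length per layer: 1820 / 0.19 → 9578.9 mm.
Scan time per layer: 9578.9 / 1700 → 5.6346 s.
Time per layer: 5.6346 + 15.3 → 20.9346 s.
Build time = 3150 × 20.9346 = 65943.99 s = 18.32 hours.

18.32 hours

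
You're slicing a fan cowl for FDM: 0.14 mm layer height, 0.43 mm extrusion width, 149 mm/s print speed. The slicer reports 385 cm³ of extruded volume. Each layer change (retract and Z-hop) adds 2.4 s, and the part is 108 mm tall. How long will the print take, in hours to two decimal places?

Bead cross-section: 0.14 × 0.43 → 0.0602 mm².
Path length: 385000 mm³ / 0.0602 mm² → 6395348.8 mm.
Time extruding = 6395348.8 / 149, so 42921.8 s.
Number of layers: 108 / 0.14 → 772 (rounded up).
Layer-change overhead = 772 × 2.4 = 1852.8 s.
Altogether 42921.8 + 1852.8 = 44774.6 s, i.e. 12.44 hours.

12.44 hours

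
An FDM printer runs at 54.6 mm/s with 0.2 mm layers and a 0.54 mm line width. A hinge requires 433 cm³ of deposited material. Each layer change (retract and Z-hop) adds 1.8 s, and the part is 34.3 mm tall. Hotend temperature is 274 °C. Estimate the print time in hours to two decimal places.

Bead cross-section: 0.2 × 0.54 → 0.108 mm².
Total extruded path = 433000/0.108 = 4009259.3 mm.
Print-move time: 4009259.3 / 54.6 → 73429.7 s.
Number of layers: 34.3 / 0.2 → 172 (rounded up).
Non-print overhead = 172 × 1.8, so 309.6 s.
Altogether 73429.7 + 309.6 = 73739.3 s, i.e. 20.48 hours.

20.48 hours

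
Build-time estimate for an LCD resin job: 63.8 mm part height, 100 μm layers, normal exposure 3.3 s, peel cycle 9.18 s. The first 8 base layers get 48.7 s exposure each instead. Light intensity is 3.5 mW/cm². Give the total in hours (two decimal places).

Number of layers: 63.8 / 0.1 → 638 (rounded up).
Burn-in layers = 8 × (48.7 + 9.18) = 463.04 s.
Regular layers: 630 × (3.3 + 9.18) → 7862.4 s.
Total = 463.04 + 7862.4 = 8325.44 s = 2.31 hours.

2.31 hours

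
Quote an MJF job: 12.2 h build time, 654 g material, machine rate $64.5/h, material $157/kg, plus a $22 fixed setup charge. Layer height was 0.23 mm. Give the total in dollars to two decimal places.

$911.58

Machine cost: 64.5 × 12.2 → $786.90.
Material charge: 157 × 654/1000 → $102.678.
Total = 786.90 + 102.678 + 22 = 911.578 ≈ $911.58.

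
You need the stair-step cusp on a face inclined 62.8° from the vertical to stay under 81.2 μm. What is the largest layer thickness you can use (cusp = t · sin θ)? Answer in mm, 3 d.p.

0.091 mm

sin(62.8°) = 0.8894; t_max = 0.0812/0.8894 = 0.091 mm.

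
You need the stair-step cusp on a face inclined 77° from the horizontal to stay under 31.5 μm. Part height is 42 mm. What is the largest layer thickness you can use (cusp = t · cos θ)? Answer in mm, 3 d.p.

0.140 mm

t = h_c / cos θ = 0.0315 / 0.2250 = 0.140 mm.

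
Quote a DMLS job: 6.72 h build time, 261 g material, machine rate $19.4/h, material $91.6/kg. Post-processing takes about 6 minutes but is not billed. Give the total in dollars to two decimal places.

$154.28

Machine cost: 19.4 × 6.72 → $130.368.
Material cost = 91.6 × 261/1000 = $23.9076.
Job cost: 130.368 + 23.9076 = 154.2756 ≈ $154.28.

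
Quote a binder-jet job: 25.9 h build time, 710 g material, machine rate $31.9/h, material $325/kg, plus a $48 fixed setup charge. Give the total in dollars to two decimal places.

$1104.96

Machine cost = 31.9 × 25.9, so $826.21.
Material cost = 325 × 710/1000 = $230.75.
Adding setup: 826.21 + 230.75 + 48 → $1104.96.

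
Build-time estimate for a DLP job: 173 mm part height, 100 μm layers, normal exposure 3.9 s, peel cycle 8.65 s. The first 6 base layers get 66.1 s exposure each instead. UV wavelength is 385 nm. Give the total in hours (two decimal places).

6.13 hours

Number of layers: 173 / 0.1 → 1730 (rounded up).
Burn-in layers: 6 × (66.1 + 8.65) → 448.5 s.
Regular layers = 1724 × (3.9 + 8.65) = 21636.2 s.
Sum: 448.5 + 21636.2 = 22084.7 s → 6.13 hours.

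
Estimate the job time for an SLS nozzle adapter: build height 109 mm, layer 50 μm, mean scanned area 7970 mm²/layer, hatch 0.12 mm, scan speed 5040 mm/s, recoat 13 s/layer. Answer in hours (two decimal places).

15.85 hours

Number of layers: 109 / 0.05 → 2180 (rounded up).
Scan path per layer: 7970 / 0.12 → 66416.7 mm.
Per-layer scan time = 66416.7 / 5040 = 13.1779 s.
Time per layer: 13.1779 + 13 → 26.1779 s.
2180 layers × 26.1779 s/layer = 57067.822 s, i.e. 15.85 hours.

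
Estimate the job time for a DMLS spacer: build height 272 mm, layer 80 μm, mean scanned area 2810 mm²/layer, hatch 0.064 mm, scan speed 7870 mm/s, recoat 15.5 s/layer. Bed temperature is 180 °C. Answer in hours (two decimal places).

19.91 hours

Number of layers: 272 / 0.08 → 3400 (rounded up).
Per-layer scan distance = 2810 / 0.064, so 43906.3 mm.
Laser time per layer = 43906.3 / 7870, so 5.5789 s.
Per-layer time = 5.5789 + 15.5 = 21.0789 s.
Build time = 3400 × 21.0789 = 71668.26 s = 19.91 hours.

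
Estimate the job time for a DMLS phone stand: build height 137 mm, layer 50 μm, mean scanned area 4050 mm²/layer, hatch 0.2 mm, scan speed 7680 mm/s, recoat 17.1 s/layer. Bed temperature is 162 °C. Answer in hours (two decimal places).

15.02 hours

Layers = ⌈137/0.05⌉ = 2740.
Scan path per layer = 4050 / 0.2 = 20250 mm.
Per-layer scan time = 20250 / 7680, so 2.6367 s.
Time per layer: 2.6367 + 17.1 → 19.7367 s.
Build time = 2740 × 19.7367 = 54078.558 s = 15.02 hours.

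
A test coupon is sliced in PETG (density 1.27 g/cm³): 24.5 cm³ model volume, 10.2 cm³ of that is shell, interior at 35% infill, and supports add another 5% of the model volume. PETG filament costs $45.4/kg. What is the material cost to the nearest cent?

$0.95

Volume inside the shell: 24.5 − 10.2 → 14.3 cm³.
Infill deposited: 0.35 × 14.3 → 5.005 cm³.
Support = 0.05 × 24.5 = 1.225 cm³.
Total extruded = 10.2 + 5.005 + 1.225 = 16.43 cm³.
Mass = 16.43 × 1.27, so 20.8661 g.
At $45.4/kg: 20.8661/1000 × 45.4 = $0.95.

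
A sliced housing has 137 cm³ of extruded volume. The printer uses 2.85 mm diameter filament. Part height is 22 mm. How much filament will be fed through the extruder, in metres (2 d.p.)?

A = π r² = π × 1.425² = 6.3794 mm².
Length = 137 cm³ / 6.3794 mm² = 137000 / 6.3794 = 21475.37 mm = 21.48 m.

21.48 m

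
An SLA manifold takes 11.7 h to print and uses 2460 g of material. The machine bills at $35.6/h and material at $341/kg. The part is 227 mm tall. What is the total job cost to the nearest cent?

Time charge: 35.6 × 11.7 → $416.52.
Material cost = 341 × 2460/1000, so $838.86.
Total = 416.52 + 838.86 = $1255.38.

$1255.38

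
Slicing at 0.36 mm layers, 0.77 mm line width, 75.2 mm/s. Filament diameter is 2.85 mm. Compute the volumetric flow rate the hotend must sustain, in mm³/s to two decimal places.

20.85

Bead cross-section: 0.36 × 0.77 → 0.2772 mm².
Volumetric flow = 75.2 × 0.2772 = 20.85 mm³/s.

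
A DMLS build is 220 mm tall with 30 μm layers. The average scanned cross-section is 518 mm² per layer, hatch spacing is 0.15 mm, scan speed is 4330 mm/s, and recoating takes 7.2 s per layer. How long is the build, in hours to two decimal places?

16.29 hours

Layer count = ceil(220 / 0.03) = 7334.
Per-layer scan distance = 518 / 0.15 = 3453.3 mm.
Per-layer scan time: 3453.3 / 4330 → 0.7975 s.
Time per layer = 0.7975 + 7.2, so 7.9975 s.
7334 layers × 7.9975 s/layer = 58653.665 s, i.e. 16.29 hours.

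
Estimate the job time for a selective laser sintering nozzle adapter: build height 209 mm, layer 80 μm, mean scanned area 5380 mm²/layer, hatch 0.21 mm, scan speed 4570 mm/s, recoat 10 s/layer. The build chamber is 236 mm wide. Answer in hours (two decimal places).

11.33 hours

Number of layers: 209 / 0.08 → 2613 (rounded up).
Scan path per layer = 5380 / 0.21 = 25619 mm.
Per-layer scan time: 25619 / 4570 → 5.6059 s.
Per-layer time: 5.6059 + 10 → 15.6059 s.
2613 layers × 15.6059 s/layer = 40778.2167 s, i.e. 11.33 hours.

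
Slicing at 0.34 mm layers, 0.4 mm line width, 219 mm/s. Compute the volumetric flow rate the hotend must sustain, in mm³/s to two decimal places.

29.78

Extrusion cross-section: 0.34 × 0.4 → 0.136 mm².
Q = v·A = 219 × 0.136 = 29.78 mm³/s.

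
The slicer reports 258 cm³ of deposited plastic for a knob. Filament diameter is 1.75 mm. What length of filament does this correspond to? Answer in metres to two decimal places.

A = π r² = π × 0.875² = 2.4053 mm².
L = 258000 mm³ / 2.4053 mm² = 107263.13 mm, i.e. 107.26 m.

107.26 m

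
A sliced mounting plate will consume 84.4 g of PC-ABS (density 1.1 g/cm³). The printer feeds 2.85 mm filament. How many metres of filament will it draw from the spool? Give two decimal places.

12.03 m

Extruded volume: 84.4/1.1 = 76.7273 cm³ (76727.3 mm³).
A = π r² = π × 1.425² = 6.3794 mm².
L = V/A = 76727.3/6.3794 = 12027.35 mm → 12.03 m.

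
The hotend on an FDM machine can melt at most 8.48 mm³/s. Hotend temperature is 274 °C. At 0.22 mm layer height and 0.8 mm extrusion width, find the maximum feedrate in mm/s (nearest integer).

48 mm/s

Extrusion cross-section = 0.22 × 0.8, so 0.176 mm².
Max speed = 8.48 / 0.176 = 48.18 ≈ 48 mm/s.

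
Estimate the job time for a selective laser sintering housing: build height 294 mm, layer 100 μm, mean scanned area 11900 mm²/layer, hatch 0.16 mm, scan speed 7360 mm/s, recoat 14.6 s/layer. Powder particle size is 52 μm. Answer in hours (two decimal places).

Number of layers: 294 / 0.1 → 2940 (rounded up).
Scan path per layer = 11900 / 0.16, so 74375 mm.
Per-layer scan time = 74375 / 7360, so 10.1053 s.
Layer cycle = 10.1053 + 14.6, so 24.7053 s.
2940 layers × 24.7053 s/layer = 72633.582 s, i.e. 20.18 hours.

20.18 hours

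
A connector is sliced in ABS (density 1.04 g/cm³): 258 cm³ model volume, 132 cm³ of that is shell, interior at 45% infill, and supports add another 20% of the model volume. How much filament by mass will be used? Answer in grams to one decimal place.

Volume inside the shell = 258 − 132, so 126 cm³.
Infill deposited: 0.45 × 126 → 56.7 cm³.
Support: 0.20 × 258 → 51.6 cm³.
Total extruded = 132 + 56.7 + 51.6 = 240.3 cm³.
Mass: 240.3 × 1.04 → 249.912 g.

249.9 g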